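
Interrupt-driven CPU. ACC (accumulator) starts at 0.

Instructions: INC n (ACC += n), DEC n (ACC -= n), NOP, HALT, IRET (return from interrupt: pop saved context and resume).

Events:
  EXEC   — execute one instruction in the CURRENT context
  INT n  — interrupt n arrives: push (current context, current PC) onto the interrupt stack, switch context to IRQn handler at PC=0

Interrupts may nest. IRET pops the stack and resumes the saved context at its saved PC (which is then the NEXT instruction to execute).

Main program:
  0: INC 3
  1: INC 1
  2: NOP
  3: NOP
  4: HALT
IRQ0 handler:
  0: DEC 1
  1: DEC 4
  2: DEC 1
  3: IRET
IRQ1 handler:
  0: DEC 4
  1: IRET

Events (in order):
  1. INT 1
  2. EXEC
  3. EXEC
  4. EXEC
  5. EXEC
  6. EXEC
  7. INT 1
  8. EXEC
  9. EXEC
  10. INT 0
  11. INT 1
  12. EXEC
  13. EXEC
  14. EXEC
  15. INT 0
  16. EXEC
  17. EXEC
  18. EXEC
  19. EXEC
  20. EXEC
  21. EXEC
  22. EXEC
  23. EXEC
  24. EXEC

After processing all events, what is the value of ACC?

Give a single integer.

Answer: -20

Derivation:
Event 1 (INT 1): INT 1 arrives: push (MAIN, PC=0), enter IRQ1 at PC=0 (depth now 1)
Event 2 (EXEC): [IRQ1] PC=0: DEC 4 -> ACC=-4
Event 3 (EXEC): [IRQ1] PC=1: IRET -> resume MAIN at PC=0 (depth now 0)
Event 4 (EXEC): [MAIN] PC=0: INC 3 -> ACC=-1
Event 5 (EXEC): [MAIN] PC=1: INC 1 -> ACC=0
Event 6 (EXEC): [MAIN] PC=2: NOP
Event 7 (INT 1): INT 1 arrives: push (MAIN, PC=3), enter IRQ1 at PC=0 (depth now 1)
Event 8 (EXEC): [IRQ1] PC=0: DEC 4 -> ACC=-4
Event 9 (EXEC): [IRQ1] PC=1: IRET -> resume MAIN at PC=3 (depth now 0)
Event 10 (INT 0): INT 0 arrives: push (MAIN, PC=3), enter IRQ0 at PC=0 (depth now 1)
Event 11 (INT 1): INT 1 arrives: push (IRQ0, PC=0), enter IRQ1 at PC=0 (depth now 2)
Event 12 (EXEC): [IRQ1] PC=0: DEC 4 -> ACC=-8
Event 13 (EXEC): [IRQ1] PC=1: IRET -> resume IRQ0 at PC=0 (depth now 1)
Event 14 (EXEC): [IRQ0] PC=0: DEC 1 -> ACC=-9
Event 15 (INT 0): INT 0 arrives: push (IRQ0, PC=1), enter IRQ0 at PC=0 (depth now 2)
Event 16 (EXEC): [IRQ0] PC=0: DEC 1 -> ACC=-10
Event 17 (EXEC): [IRQ0] PC=1: DEC 4 -> ACC=-14
Event 18 (EXEC): [IRQ0] PC=2: DEC 1 -> ACC=-15
Event 19 (EXEC): [IRQ0] PC=3: IRET -> resume IRQ0 at PC=1 (depth now 1)
Event 20 (EXEC): [IRQ0] PC=1: DEC 4 -> ACC=-19
Event 21 (EXEC): [IRQ0] PC=2: DEC 1 -> ACC=-20
Event 22 (EXEC): [IRQ0] PC=3: IRET -> resume MAIN at PC=3 (depth now 0)
Event 23 (EXEC): [MAIN] PC=3: NOP
Event 24 (EXEC): [MAIN] PC=4: HALT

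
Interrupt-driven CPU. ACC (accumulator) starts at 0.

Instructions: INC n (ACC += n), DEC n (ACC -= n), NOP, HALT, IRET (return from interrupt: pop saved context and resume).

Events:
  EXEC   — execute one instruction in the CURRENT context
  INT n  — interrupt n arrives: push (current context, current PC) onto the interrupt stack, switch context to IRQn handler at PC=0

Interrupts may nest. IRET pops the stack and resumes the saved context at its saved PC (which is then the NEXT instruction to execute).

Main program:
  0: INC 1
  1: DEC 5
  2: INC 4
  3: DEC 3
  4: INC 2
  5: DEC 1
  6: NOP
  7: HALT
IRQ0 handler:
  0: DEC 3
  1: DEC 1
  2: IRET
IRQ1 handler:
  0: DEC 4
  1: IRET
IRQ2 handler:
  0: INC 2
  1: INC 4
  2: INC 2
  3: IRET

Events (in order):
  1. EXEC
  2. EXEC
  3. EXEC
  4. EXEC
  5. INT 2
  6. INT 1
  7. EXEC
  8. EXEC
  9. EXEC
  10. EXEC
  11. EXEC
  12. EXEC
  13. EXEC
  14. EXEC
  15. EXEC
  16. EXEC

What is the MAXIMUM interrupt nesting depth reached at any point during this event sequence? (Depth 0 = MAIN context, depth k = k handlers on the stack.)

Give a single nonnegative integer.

Event 1 (EXEC): [MAIN] PC=0: INC 1 -> ACC=1 [depth=0]
Event 2 (EXEC): [MAIN] PC=1: DEC 5 -> ACC=-4 [depth=0]
Event 3 (EXEC): [MAIN] PC=2: INC 4 -> ACC=0 [depth=0]
Event 4 (EXEC): [MAIN] PC=3: DEC 3 -> ACC=-3 [depth=0]
Event 5 (INT 2): INT 2 arrives: push (MAIN, PC=4), enter IRQ2 at PC=0 (depth now 1) [depth=1]
Event 6 (INT 1): INT 1 arrives: push (IRQ2, PC=0), enter IRQ1 at PC=0 (depth now 2) [depth=2]
Event 7 (EXEC): [IRQ1] PC=0: DEC 4 -> ACC=-7 [depth=2]
Event 8 (EXEC): [IRQ1] PC=1: IRET -> resume IRQ2 at PC=0 (depth now 1) [depth=1]
Event 9 (EXEC): [IRQ2] PC=0: INC 2 -> ACC=-5 [depth=1]
Event 10 (EXEC): [IRQ2] PC=1: INC 4 -> ACC=-1 [depth=1]
Event 11 (EXEC): [IRQ2] PC=2: INC 2 -> ACC=1 [depth=1]
Event 12 (EXEC): [IRQ2] PC=3: IRET -> resume MAIN at PC=4 (depth now 0) [depth=0]
Event 13 (EXEC): [MAIN] PC=4: INC 2 -> ACC=3 [depth=0]
Event 14 (EXEC): [MAIN] PC=5: DEC 1 -> ACC=2 [depth=0]
Event 15 (EXEC): [MAIN] PC=6: NOP [depth=0]
Event 16 (EXEC): [MAIN] PC=7: HALT [depth=0]
Max depth observed: 2

Answer: 2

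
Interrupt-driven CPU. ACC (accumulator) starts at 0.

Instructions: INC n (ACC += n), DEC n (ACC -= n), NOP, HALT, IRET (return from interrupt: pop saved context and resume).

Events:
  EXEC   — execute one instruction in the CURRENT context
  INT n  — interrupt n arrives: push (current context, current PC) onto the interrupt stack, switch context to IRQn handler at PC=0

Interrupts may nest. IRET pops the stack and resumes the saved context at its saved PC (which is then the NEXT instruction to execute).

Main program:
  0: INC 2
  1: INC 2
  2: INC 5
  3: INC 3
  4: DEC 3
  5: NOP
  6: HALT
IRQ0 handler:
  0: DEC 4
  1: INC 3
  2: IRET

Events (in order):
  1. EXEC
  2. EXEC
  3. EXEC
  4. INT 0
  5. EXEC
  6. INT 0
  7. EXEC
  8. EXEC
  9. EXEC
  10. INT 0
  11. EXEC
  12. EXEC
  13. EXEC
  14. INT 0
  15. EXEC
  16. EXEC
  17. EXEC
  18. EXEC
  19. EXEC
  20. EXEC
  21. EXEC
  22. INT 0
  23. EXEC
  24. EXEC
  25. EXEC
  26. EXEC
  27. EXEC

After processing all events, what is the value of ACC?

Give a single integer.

Event 1 (EXEC): [MAIN] PC=0: INC 2 -> ACC=2
Event 2 (EXEC): [MAIN] PC=1: INC 2 -> ACC=4
Event 3 (EXEC): [MAIN] PC=2: INC 5 -> ACC=9
Event 4 (INT 0): INT 0 arrives: push (MAIN, PC=3), enter IRQ0 at PC=0 (depth now 1)
Event 5 (EXEC): [IRQ0] PC=0: DEC 4 -> ACC=5
Event 6 (INT 0): INT 0 arrives: push (IRQ0, PC=1), enter IRQ0 at PC=0 (depth now 2)
Event 7 (EXEC): [IRQ0] PC=0: DEC 4 -> ACC=1
Event 8 (EXEC): [IRQ0] PC=1: INC 3 -> ACC=4
Event 9 (EXEC): [IRQ0] PC=2: IRET -> resume IRQ0 at PC=1 (depth now 1)
Event 10 (INT 0): INT 0 arrives: push (IRQ0, PC=1), enter IRQ0 at PC=0 (depth now 2)
Event 11 (EXEC): [IRQ0] PC=0: DEC 4 -> ACC=0
Event 12 (EXEC): [IRQ0] PC=1: INC 3 -> ACC=3
Event 13 (EXEC): [IRQ0] PC=2: IRET -> resume IRQ0 at PC=1 (depth now 1)
Event 14 (INT 0): INT 0 arrives: push (IRQ0, PC=1), enter IRQ0 at PC=0 (depth now 2)
Event 15 (EXEC): [IRQ0] PC=0: DEC 4 -> ACC=-1
Event 16 (EXEC): [IRQ0] PC=1: INC 3 -> ACC=2
Event 17 (EXEC): [IRQ0] PC=2: IRET -> resume IRQ0 at PC=1 (depth now 1)
Event 18 (EXEC): [IRQ0] PC=1: INC 3 -> ACC=5
Event 19 (EXEC): [IRQ0] PC=2: IRET -> resume MAIN at PC=3 (depth now 0)
Event 20 (EXEC): [MAIN] PC=3: INC 3 -> ACC=8
Event 21 (EXEC): [MAIN] PC=4: DEC 3 -> ACC=5
Event 22 (INT 0): INT 0 arrives: push (MAIN, PC=5), enter IRQ0 at PC=0 (depth now 1)
Event 23 (EXEC): [IRQ0] PC=0: DEC 4 -> ACC=1
Event 24 (EXEC): [IRQ0] PC=1: INC 3 -> ACC=4
Event 25 (EXEC): [IRQ0] PC=2: IRET -> resume MAIN at PC=5 (depth now 0)
Event 26 (EXEC): [MAIN] PC=5: NOP
Event 27 (EXEC): [MAIN] PC=6: HALT

Answer: 4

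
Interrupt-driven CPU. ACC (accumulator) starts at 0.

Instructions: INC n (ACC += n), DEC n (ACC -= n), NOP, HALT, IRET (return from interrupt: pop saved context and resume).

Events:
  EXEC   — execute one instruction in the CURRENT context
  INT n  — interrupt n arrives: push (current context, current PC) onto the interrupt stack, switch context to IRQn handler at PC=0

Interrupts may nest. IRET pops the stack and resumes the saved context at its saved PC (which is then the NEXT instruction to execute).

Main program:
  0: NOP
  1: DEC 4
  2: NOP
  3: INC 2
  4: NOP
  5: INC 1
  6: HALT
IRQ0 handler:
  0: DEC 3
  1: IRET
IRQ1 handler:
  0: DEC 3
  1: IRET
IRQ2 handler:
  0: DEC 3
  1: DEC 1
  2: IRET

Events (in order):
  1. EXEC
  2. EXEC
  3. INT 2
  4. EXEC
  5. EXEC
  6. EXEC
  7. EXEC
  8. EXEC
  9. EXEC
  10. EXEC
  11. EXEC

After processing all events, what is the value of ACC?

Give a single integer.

Event 1 (EXEC): [MAIN] PC=0: NOP
Event 2 (EXEC): [MAIN] PC=1: DEC 4 -> ACC=-4
Event 3 (INT 2): INT 2 arrives: push (MAIN, PC=2), enter IRQ2 at PC=0 (depth now 1)
Event 4 (EXEC): [IRQ2] PC=0: DEC 3 -> ACC=-7
Event 5 (EXEC): [IRQ2] PC=1: DEC 1 -> ACC=-8
Event 6 (EXEC): [IRQ2] PC=2: IRET -> resume MAIN at PC=2 (depth now 0)
Event 7 (EXEC): [MAIN] PC=2: NOP
Event 8 (EXEC): [MAIN] PC=3: INC 2 -> ACC=-6
Event 9 (EXEC): [MAIN] PC=4: NOP
Event 10 (EXEC): [MAIN] PC=5: INC 1 -> ACC=-5
Event 11 (EXEC): [MAIN] PC=6: HALT

Answer: -5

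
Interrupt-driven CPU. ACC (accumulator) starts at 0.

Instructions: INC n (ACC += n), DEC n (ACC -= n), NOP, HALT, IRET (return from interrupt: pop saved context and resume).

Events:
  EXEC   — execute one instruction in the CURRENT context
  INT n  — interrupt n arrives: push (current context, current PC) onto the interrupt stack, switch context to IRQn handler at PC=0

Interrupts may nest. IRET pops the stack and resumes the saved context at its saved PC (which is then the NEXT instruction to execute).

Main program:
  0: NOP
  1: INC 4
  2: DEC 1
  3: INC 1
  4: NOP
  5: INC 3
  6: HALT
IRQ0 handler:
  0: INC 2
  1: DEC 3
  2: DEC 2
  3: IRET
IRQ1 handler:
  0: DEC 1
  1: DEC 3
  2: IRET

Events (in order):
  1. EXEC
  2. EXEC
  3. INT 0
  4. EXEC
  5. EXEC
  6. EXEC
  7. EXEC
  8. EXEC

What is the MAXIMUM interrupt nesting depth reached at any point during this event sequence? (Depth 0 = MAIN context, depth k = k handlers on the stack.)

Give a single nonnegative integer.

Answer: 1

Derivation:
Event 1 (EXEC): [MAIN] PC=0: NOP [depth=0]
Event 2 (EXEC): [MAIN] PC=1: INC 4 -> ACC=4 [depth=0]
Event 3 (INT 0): INT 0 arrives: push (MAIN, PC=2), enter IRQ0 at PC=0 (depth now 1) [depth=1]
Event 4 (EXEC): [IRQ0] PC=0: INC 2 -> ACC=6 [depth=1]
Event 5 (EXEC): [IRQ0] PC=1: DEC 3 -> ACC=3 [depth=1]
Event 6 (EXEC): [IRQ0] PC=2: DEC 2 -> ACC=1 [depth=1]
Event 7 (EXEC): [IRQ0] PC=3: IRET -> resume MAIN at PC=2 (depth now 0) [depth=0]
Event 8 (EXEC): [MAIN] PC=2: DEC 1 -> ACC=0 [depth=0]
Max depth observed: 1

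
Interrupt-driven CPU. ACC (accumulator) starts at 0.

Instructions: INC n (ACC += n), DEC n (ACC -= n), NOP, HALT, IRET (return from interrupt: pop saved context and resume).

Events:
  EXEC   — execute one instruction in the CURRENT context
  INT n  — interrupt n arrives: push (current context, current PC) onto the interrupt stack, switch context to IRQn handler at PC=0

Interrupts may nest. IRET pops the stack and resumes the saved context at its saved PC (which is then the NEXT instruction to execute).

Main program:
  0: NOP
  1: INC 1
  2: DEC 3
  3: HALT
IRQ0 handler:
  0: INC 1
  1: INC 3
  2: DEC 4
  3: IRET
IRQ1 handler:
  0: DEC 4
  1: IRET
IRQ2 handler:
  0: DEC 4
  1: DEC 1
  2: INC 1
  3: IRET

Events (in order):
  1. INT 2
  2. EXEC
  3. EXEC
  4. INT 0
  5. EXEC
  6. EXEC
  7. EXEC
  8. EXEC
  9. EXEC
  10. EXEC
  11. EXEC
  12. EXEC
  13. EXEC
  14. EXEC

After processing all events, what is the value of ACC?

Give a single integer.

Event 1 (INT 2): INT 2 arrives: push (MAIN, PC=0), enter IRQ2 at PC=0 (depth now 1)
Event 2 (EXEC): [IRQ2] PC=0: DEC 4 -> ACC=-4
Event 3 (EXEC): [IRQ2] PC=1: DEC 1 -> ACC=-5
Event 4 (INT 0): INT 0 arrives: push (IRQ2, PC=2), enter IRQ0 at PC=0 (depth now 2)
Event 5 (EXEC): [IRQ0] PC=0: INC 1 -> ACC=-4
Event 6 (EXEC): [IRQ0] PC=1: INC 3 -> ACC=-1
Event 7 (EXEC): [IRQ0] PC=2: DEC 4 -> ACC=-5
Event 8 (EXEC): [IRQ0] PC=3: IRET -> resume IRQ2 at PC=2 (depth now 1)
Event 9 (EXEC): [IRQ2] PC=2: INC 1 -> ACC=-4
Event 10 (EXEC): [IRQ2] PC=3: IRET -> resume MAIN at PC=0 (depth now 0)
Event 11 (EXEC): [MAIN] PC=0: NOP
Event 12 (EXEC): [MAIN] PC=1: INC 1 -> ACC=-3
Event 13 (EXEC): [MAIN] PC=2: DEC 3 -> ACC=-6
Event 14 (EXEC): [MAIN] PC=3: HALT

Answer: -6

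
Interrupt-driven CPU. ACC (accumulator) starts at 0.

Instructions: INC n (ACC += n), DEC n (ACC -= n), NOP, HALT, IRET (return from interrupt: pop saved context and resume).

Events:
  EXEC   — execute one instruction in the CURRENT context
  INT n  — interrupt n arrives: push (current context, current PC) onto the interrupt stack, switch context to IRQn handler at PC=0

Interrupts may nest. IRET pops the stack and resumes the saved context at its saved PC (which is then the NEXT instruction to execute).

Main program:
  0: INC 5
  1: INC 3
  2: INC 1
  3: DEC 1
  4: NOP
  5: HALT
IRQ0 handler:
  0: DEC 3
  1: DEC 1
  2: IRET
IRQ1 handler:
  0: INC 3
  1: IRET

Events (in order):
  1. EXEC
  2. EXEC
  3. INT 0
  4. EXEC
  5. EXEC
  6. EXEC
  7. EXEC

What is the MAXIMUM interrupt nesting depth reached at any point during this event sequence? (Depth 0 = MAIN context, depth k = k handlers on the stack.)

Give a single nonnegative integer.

Event 1 (EXEC): [MAIN] PC=0: INC 5 -> ACC=5 [depth=0]
Event 2 (EXEC): [MAIN] PC=1: INC 3 -> ACC=8 [depth=0]
Event 3 (INT 0): INT 0 arrives: push (MAIN, PC=2), enter IRQ0 at PC=0 (depth now 1) [depth=1]
Event 4 (EXEC): [IRQ0] PC=0: DEC 3 -> ACC=5 [depth=1]
Event 5 (EXEC): [IRQ0] PC=1: DEC 1 -> ACC=4 [depth=1]
Event 6 (EXEC): [IRQ0] PC=2: IRET -> resume MAIN at PC=2 (depth now 0) [depth=0]
Event 7 (EXEC): [MAIN] PC=2: INC 1 -> ACC=5 [depth=0]
Max depth observed: 1

Answer: 1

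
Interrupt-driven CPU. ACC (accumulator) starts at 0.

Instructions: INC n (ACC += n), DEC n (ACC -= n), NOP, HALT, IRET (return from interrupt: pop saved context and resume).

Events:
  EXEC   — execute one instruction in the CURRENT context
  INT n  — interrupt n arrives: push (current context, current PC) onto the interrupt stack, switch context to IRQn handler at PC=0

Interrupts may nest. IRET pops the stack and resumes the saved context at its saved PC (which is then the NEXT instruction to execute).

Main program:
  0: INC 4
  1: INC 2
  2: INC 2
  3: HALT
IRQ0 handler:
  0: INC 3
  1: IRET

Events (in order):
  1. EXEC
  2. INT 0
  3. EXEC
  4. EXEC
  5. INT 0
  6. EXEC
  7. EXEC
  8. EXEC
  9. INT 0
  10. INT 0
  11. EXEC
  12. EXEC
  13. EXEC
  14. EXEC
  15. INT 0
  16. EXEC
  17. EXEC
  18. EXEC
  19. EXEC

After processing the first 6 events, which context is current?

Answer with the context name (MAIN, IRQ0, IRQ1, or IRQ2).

Answer: IRQ0

Derivation:
Event 1 (EXEC): [MAIN] PC=0: INC 4 -> ACC=4
Event 2 (INT 0): INT 0 arrives: push (MAIN, PC=1), enter IRQ0 at PC=0 (depth now 1)
Event 3 (EXEC): [IRQ0] PC=0: INC 3 -> ACC=7
Event 4 (EXEC): [IRQ0] PC=1: IRET -> resume MAIN at PC=1 (depth now 0)
Event 5 (INT 0): INT 0 arrives: push (MAIN, PC=1), enter IRQ0 at PC=0 (depth now 1)
Event 6 (EXEC): [IRQ0] PC=0: INC 3 -> ACC=10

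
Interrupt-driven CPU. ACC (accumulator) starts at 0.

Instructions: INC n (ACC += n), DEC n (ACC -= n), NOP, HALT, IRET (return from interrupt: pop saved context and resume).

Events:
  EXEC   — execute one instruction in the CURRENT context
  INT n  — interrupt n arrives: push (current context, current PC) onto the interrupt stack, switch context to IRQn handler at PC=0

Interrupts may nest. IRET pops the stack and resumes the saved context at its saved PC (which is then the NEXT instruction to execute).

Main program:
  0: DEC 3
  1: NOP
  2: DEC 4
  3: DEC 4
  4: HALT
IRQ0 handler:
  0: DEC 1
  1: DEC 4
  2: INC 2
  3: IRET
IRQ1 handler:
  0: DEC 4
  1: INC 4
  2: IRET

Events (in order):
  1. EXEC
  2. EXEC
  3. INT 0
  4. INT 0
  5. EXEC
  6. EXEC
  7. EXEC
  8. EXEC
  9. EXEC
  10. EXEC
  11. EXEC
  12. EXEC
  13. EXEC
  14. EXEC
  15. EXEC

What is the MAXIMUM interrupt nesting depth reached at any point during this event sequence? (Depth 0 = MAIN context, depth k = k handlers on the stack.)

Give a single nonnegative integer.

Answer: 2

Derivation:
Event 1 (EXEC): [MAIN] PC=0: DEC 3 -> ACC=-3 [depth=0]
Event 2 (EXEC): [MAIN] PC=1: NOP [depth=0]
Event 3 (INT 0): INT 0 arrives: push (MAIN, PC=2), enter IRQ0 at PC=0 (depth now 1) [depth=1]
Event 4 (INT 0): INT 0 arrives: push (IRQ0, PC=0), enter IRQ0 at PC=0 (depth now 2) [depth=2]
Event 5 (EXEC): [IRQ0] PC=0: DEC 1 -> ACC=-4 [depth=2]
Event 6 (EXEC): [IRQ0] PC=1: DEC 4 -> ACC=-8 [depth=2]
Event 7 (EXEC): [IRQ0] PC=2: INC 2 -> ACC=-6 [depth=2]
Event 8 (EXEC): [IRQ0] PC=3: IRET -> resume IRQ0 at PC=0 (depth now 1) [depth=1]
Event 9 (EXEC): [IRQ0] PC=0: DEC 1 -> ACC=-7 [depth=1]
Event 10 (EXEC): [IRQ0] PC=1: DEC 4 -> ACC=-11 [depth=1]
Event 11 (EXEC): [IRQ0] PC=2: INC 2 -> ACC=-9 [depth=1]
Event 12 (EXEC): [IRQ0] PC=3: IRET -> resume MAIN at PC=2 (depth now 0) [depth=0]
Event 13 (EXEC): [MAIN] PC=2: DEC 4 -> ACC=-13 [depth=0]
Event 14 (EXEC): [MAIN] PC=3: DEC 4 -> ACC=-17 [depth=0]
Event 15 (EXEC): [MAIN] PC=4: HALT [depth=0]
Max depth observed: 2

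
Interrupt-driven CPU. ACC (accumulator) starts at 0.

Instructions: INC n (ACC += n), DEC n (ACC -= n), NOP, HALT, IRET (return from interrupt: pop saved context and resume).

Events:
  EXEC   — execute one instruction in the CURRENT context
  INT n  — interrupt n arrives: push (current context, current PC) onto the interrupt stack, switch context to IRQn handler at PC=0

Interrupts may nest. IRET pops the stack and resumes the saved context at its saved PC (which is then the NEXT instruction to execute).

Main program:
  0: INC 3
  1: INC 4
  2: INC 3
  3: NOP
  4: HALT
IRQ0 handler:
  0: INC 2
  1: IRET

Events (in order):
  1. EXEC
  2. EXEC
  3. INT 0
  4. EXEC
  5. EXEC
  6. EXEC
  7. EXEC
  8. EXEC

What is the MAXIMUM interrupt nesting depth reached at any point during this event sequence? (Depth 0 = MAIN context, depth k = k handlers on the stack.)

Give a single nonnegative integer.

Answer: 1

Derivation:
Event 1 (EXEC): [MAIN] PC=0: INC 3 -> ACC=3 [depth=0]
Event 2 (EXEC): [MAIN] PC=1: INC 4 -> ACC=7 [depth=0]
Event 3 (INT 0): INT 0 arrives: push (MAIN, PC=2), enter IRQ0 at PC=0 (depth now 1) [depth=1]
Event 4 (EXEC): [IRQ0] PC=0: INC 2 -> ACC=9 [depth=1]
Event 5 (EXEC): [IRQ0] PC=1: IRET -> resume MAIN at PC=2 (depth now 0) [depth=0]
Event 6 (EXEC): [MAIN] PC=2: INC 3 -> ACC=12 [depth=0]
Event 7 (EXEC): [MAIN] PC=3: NOP [depth=0]
Event 8 (EXEC): [MAIN] PC=4: HALT [depth=0]
Max depth observed: 1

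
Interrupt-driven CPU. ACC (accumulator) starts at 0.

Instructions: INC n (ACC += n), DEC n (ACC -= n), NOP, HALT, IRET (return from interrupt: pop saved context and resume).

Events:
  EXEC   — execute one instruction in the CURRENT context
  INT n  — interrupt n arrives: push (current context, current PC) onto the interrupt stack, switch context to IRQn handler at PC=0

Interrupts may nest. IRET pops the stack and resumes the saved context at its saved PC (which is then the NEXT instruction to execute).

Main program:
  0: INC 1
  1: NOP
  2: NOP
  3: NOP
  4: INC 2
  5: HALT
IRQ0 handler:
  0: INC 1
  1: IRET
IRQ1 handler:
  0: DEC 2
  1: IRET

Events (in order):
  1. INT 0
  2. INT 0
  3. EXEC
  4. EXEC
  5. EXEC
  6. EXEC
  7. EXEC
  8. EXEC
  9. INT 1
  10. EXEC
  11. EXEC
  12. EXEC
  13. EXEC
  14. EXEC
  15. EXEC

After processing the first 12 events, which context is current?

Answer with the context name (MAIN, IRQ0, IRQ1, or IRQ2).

Answer: MAIN

Derivation:
Event 1 (INT 0): INT 0 arrives: push (MAIN, PC=0), enter IRQ0 at PC=0 (depth now 1)
Event 2 (INT 0): INT 0 arrives: push (IRQ0, PC=0), enter IRQ0 at PC=0 (depth now 2)
Event 3 (EXEC): [IRQ0] PC=0: INC 1 -> ACC=1
Event 4 (EXEC): [IRQ0] PC=1: IRET -> resume IRQ0 at PC=0 (depth now 1)
Event 5 (EXEC): [IRQ0] PC=0: INC 1 -> ACC=2
Event 6 (EXEC): [IRQ0] PC=1: IRET -> resume MAIN at PC=0 (depth now 0)
Event 7 (EXEC): [MAIN] PC=0: INC 1 -> ACC=3
Event 8 (EXEC): [MAIN] PC=1: NOP
Event 9 (INT 1): INT 1 arrives: push (MAIN, PC=2), enter IRQ1 at PC=0 (depth now 1)
Event 10 (EXEC): [IRQ1] PC=0: DEC 2 -> ACC=1
Event 11 (EXEC): [IRQ1] PC=1: IRET -> resume MAIN at PC=2 (depth now 0)
Event 12 (EXEC): [MAIN] PC=2: NOP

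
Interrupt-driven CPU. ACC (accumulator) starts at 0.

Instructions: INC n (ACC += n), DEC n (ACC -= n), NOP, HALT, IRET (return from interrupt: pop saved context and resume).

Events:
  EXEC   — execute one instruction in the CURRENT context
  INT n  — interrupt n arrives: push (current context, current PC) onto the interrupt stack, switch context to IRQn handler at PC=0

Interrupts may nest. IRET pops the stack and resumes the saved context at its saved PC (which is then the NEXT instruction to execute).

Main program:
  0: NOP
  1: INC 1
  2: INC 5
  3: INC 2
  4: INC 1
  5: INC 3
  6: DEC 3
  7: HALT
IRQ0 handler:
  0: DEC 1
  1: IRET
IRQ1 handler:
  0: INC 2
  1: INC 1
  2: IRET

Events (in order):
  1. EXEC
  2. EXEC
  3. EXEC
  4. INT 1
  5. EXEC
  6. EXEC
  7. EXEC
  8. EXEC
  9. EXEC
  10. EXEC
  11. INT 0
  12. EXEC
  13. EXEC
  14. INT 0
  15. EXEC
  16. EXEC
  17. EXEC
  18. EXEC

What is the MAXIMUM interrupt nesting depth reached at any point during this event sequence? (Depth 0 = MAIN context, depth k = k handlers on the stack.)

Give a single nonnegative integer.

Answer: 1

Derivation:
Event 1 (EXEC): [MAIN] PC=0: NOP [depth=0]
Event 2 (EXEC): [MAIN] PC=1: INC 1 -> ACC=1 [depth=0]
Event 3 (EXEC): [MAIN] PC=2: INC 5 -> ACC=6 [depth=0]
Event 4 (INT 1): INT 1 arrives: push (MAIN, PC=3), enter IRQ1 at PC=0 (depth now 1) [depth=1]
Event 5 (EXEC): [IRQ1] PC=0: INC 2 -> ACC=8 [depth=1]
Event 6 (EXEC): [IRQ1] PC=1: INC 1 -> ACC=9 [depth=1]
Event 7 (EXEC): [IRQ1] PC=2: IRET -> resume MAIN at PC=3 (depth now 0) [depth=0]
Event 8 (EXEC): [MAIN] PC=3: INC 2 -> ACC=11 [depth=0]
Event 9 (EXEC): [MAIN] PC=4: INC 1 -> ACC=12 [depth=0]
Event 10 (EXEC): [MAIN] PC=5: INC 3 -> ACC=15 [depth=0]
Event 11 (INT 0): INT 0 arrives: push (MAIN, PC=6), enter IRQ0 at PC=0 (depth now 1) [depth=1]
Event 12 (EXEC): [IRQ0] PC=0: DEC 1 -> ACC=14 [depth=1]
Event 13 (EXEC): [IRQ0] PC=1: IRET -> resume MAIN at PC=6 (depth now 0) [depth=0]
Event 14 (INT 0): INT 0 arrives: push (MAIN, PC=6), enter IRQ0 at PC=0 (depth now 1) [depth=1]
Event 15 (EXEC): [IRQ0] PC=0: DEC 1 -> ACC=13 [depth=1]
Event 16 (EXEC): [IRQ0] PC=1: IRET -> resume MAIN at PC=6 (depth now 0) [depth=0]
Event 17 (EXEC): [MAIN] PC=6: DEC 3 -> ACC=10 [depth=0]
Event 18 (EXEC): [MAIN] PC=7: HALT [depth=0]
Max depth observed: 1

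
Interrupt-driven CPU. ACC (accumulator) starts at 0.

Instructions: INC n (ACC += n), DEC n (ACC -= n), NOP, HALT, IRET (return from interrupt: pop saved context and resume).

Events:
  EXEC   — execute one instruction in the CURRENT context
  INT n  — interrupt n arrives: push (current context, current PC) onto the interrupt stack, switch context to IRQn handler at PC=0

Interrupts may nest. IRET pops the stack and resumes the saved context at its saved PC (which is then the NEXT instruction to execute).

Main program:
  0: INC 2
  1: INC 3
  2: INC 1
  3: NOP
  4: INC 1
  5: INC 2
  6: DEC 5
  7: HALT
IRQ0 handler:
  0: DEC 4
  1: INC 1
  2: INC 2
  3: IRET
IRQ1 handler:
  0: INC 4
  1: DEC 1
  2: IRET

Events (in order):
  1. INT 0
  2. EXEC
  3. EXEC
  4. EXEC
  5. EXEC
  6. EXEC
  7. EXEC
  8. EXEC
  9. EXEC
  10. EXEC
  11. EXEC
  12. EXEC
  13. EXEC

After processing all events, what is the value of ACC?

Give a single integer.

Answer: 3

Derivation:
Event 1 (INT 0): INT 0 arrives: push (MAIN, PC=0), enter IRQ0 at PC=0 (depth now 1)
Event 2 (EXEC): [IRQ0] PC=0: DEC 4 -> ACC=-4
Event 3 (EXEC): [IRQ0] PC=1: INC 1 -> ACC=-3
Event 4 (EXEC): [IRQ0] PC=2: INC 2 -> ACC=-1
Event 5 (EXEC): [IRQ0] PC=3: IRET -> resume MAIN at PC=0 (depth now 0)
Event 6 (EXEC): [MAIN] PC=0: INC 2 -> ACC=1
Event 7 (EXEC): [MAIN] PC=1: INC 3 -> ACC=4
Event 8 (EXEC): [MAIN] PC=2: INC 1 -> ACC=5
Event 9 (EXEC): [MAIN] PC=3: NOP
Event 10 (EXEC): [MAIN] PC=4: INC 1 -> ACC=6
Event 11 (EXEC): [MAIN] PC=5: INC 2 -> ACC=8
Event 12 (EXEC): [MAIN] PC=6: DEC 5 -> ACC=3
Event 13 (EXEC): [MAIN] PC=7: HALT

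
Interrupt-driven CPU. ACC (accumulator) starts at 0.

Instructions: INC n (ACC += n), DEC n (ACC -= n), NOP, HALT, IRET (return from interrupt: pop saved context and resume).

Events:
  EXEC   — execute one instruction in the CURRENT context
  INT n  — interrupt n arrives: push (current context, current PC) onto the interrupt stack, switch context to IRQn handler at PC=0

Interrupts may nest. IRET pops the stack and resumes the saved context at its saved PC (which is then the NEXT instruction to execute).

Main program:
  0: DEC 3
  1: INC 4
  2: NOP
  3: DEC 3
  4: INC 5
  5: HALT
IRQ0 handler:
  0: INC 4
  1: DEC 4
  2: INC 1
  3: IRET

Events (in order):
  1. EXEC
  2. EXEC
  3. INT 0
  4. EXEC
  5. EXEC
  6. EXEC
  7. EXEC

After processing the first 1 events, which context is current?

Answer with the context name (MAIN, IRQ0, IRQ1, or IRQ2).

Event 1 (EXEC): [MAIN] PC=0: DEC 3 -> ACC=-3

Answer: MAIN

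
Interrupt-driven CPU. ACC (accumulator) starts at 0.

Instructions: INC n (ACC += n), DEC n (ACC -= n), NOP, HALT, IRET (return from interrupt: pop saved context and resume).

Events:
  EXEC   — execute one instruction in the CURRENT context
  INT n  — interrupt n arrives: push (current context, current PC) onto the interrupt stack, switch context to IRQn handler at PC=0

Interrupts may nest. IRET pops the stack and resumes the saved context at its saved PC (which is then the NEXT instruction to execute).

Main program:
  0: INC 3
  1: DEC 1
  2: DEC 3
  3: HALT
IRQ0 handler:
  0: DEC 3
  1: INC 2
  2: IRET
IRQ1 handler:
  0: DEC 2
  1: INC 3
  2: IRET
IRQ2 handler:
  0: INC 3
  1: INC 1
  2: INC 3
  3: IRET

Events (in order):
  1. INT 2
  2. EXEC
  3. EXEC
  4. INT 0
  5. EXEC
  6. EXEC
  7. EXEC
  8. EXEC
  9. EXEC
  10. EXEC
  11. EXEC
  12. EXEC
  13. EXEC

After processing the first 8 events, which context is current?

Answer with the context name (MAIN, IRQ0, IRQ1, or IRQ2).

Answer: IRQ2

Derivation:
Event 1 (INT 2): INT 2 arrives: push (MAIN, PC=0), enter IRQ2 at PC=0 (depth now 1)
Event 2 (EXEC): [IRQ2] PC=0: INC 3 -> ACC=3
Event 3 (EXEC): [IRQ2] PC=1: INC 1 -> ACC=4
Event 4 (INT 0): INT 0 arrives: push (IRQ2, PC=2), enter IRQ0 at PC=0 (depth now 2)
Event 5 (EXEC): [IRQ0] PC=0: DEC 3 -> ACC=1
Event 6 (EXEC): [IRQ0] PC=1: INC 2 -> ACC=3
Event 7 (EXEC): [IRQ0] PC=2: IRET -> resume IRQ2 at PC=2 (depth now 1)
Event 8 (EXEC): [IRQ2] PC=2: INC 3 -> ACC=6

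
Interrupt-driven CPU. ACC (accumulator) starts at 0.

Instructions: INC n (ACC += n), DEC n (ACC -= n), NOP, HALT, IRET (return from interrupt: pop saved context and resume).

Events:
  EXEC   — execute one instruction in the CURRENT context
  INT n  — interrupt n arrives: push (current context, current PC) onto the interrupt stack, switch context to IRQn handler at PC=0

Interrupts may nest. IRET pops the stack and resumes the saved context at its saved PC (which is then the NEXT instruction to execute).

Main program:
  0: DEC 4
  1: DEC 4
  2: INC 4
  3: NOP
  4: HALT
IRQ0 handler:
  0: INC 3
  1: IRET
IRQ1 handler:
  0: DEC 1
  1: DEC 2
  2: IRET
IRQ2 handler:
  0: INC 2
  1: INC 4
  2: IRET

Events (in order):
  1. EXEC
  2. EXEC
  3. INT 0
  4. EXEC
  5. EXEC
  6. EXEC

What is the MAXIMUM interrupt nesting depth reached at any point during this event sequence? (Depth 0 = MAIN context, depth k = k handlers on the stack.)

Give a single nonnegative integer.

Answer: 1

Derivation:
Event 1 (EXEC): [MAIN] PC=0: DEC 4 -> ACC=-4 [depth=0]
Event 2 (EXEC): [MAIN] PC=1: DEC 4 -> ACC=-8 [depth=0]
Event 3 (INT 0): INT 0 arrives: push (MAIN, PC=2), enter IRQ0 at PC=0 (depth now 1) [depth=1]
Event 4 (EXEC): [IRQ0] PC=0: INC 3 -> ACC=-5 [depth=1]
Event 5 (EXEC): [IRQ0] PC=1: IRET -> resume MAIN at PC=2 (depth now 0) [depth=0]
Event 6 (EXEC): [MAIN] PC=2: INC 4 -> ACC=-1 [depth=0]
Max depth observed: 1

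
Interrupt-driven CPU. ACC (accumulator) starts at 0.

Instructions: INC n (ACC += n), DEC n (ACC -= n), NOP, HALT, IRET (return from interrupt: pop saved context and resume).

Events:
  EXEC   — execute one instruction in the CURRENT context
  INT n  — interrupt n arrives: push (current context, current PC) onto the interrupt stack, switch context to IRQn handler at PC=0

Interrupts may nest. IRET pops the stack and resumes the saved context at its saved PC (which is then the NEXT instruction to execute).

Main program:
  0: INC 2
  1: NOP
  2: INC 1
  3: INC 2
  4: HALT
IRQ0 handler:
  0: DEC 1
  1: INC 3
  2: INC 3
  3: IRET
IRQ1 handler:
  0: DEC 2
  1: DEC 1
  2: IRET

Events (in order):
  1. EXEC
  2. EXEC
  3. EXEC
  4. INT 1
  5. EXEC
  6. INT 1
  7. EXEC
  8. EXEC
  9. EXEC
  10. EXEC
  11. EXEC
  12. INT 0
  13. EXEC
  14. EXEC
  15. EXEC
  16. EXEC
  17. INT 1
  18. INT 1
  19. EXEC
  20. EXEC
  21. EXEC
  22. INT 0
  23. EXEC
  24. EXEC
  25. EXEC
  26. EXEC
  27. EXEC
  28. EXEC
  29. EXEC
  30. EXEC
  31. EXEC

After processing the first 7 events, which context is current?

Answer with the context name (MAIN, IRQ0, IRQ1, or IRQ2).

Answer: IRQ1

Derivation:
Event 1 (EXEC): [MAIN] PC=0: INC 2 -> ACC=2
Event 2 (EXEC): [MAIN] PC=1: NOP
Event 3 (EXEC): [MAIN] PC=2: INC 1 -> ACC=3
Event 4 (INT 1): INT 1 arrives: push (MAIN, PC=3), enter IRQ1 at PC=0 (depth now 1)
Event 5 (EXEC): [IRQ1] PC=0: DEC 2 -> ACC=1
Event 6 (INT 1): INT 1 arrives: push (IRQ1, PC=1), enter IRQ1 at PC=0 (depth now 2)
Event 7 (EXEC): [IRQ1] PC=0: DEC 2 -> ACC=-1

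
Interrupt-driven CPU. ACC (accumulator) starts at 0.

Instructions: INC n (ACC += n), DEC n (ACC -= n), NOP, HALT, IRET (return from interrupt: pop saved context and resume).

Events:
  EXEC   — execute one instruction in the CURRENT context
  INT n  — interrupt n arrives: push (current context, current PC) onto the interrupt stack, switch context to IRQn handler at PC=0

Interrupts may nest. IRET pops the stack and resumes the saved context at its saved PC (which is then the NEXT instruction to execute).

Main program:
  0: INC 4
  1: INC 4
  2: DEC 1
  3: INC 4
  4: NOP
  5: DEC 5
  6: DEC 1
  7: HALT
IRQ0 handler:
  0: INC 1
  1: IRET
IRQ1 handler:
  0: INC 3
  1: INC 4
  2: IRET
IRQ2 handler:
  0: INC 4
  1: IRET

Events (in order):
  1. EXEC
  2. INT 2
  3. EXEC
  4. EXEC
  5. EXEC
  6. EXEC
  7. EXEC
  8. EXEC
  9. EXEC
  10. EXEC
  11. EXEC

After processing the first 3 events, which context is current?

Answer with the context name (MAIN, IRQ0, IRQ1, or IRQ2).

Event 1 (EXEC): [MAIN] PC=0: INC 4 -> ACC=4
Event 2 (INT 2): INT 2 arrives: push (MAIN, PC=1), enter IRQ2 at PC=0 (depth now 1)
Event 3 (EXEC): [IRQ2] PC=0: INC 4 -> ACC=8

Answer: IRQ2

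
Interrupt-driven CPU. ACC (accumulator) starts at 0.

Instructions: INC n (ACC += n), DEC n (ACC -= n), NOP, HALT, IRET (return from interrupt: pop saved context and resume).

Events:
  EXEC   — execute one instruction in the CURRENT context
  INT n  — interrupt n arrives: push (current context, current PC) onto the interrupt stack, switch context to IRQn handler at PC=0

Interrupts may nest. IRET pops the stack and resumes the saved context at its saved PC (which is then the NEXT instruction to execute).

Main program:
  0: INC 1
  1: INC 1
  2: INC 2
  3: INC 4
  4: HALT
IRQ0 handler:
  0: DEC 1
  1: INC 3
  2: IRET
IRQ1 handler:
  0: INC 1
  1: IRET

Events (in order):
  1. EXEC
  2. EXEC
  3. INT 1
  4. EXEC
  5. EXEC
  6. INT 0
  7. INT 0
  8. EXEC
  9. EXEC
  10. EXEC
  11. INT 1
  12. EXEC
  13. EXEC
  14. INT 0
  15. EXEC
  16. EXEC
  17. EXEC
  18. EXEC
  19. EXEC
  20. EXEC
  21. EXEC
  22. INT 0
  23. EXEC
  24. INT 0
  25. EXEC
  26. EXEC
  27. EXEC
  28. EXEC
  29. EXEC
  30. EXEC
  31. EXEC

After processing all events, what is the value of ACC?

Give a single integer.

Event 1 (EXEC): [MAIN] PC=0: INC 1 -> ACC=1
Event 2 (EXEC): [MAIN] PC=1: INC 1 -> ACC=2
Event 3 (INT 1): INT 1 arrives: push (MAIN, PC=2), enter IRQ1 at PC=0 (depth now 1)
Event 4 (EXEC): [IRQ1] PC=0: INC 1 -> ACC=3
Event 5 (EXEC): [IRQ1] PC=1: IRET -> resume MAIN at PC=2 (depth now 0)
Event 6 (INT 0): INT 0 arrives: push (MAIN, PC=2), enter IRQ0 at PC=0 (depth now 1)
Event 7 (INT 0): INT 0 arrives: push (IRQ0, PC=0), enter IRQ0 at PC=0 (depth now 2)
Event 8 (EXEC): [IRQ0] PC=0: DEC 1 -> ACC=2
Event 9 (EXEC): [IRQ0] PC=1: INC 3 -> ACC=5
Event 10 (EXEC): [IRQ0] PC=2: IRET -> resume IRQ0 at PC=0 (depth now 1)
Event 11 (INT 1): INT 1 arrives: push (IRQ0, PC=0), enter IRQ1 at PC=0 (depth now 2)
Event 12 (EXEC): [IRQ1] PC=0: INC 1 -> ACC=6
Event 13 (EXEC): [IRQ1] PC=1: IRET -> resume IRQ0 at PC=0 (depth now 1)
Event 14 (INT 0): INT 0 arrives: push (IRQ0, PC=0), enter IRQ0 at PC=0 (depth now 2)
Event 15 (EXEC): [IRQ0] PC=0: DEC 1 -> ACC=5
Event 16 (EXEC): [IRQ0] PC=1: INC 3 -> ACC=8
Event 17 (EXEC): [IRQ0] PC=2: IRET -> resume IRQ0 at PC=0 (depth now 1)
Event 18 (EXEC): [IRQ0] PC=0: DEC 1 -> ACC=7
Event 19 (EXEC): [IRQ0] PC=1: INC 3 -> ACC=10
Event 20 (EXEC): [IRQ0] PC=2: IRET -> resume MAIN at PC=2 (depth now 0)
Event 21 (EXEC): [MAIN] PC=2: INC 2 -> ACC=12
Event 22 (INT 0): INT 0 arrives: push (MAIN, PC=3), enter IRQ0 at PC=0 (depth now 1)
Event 23 (EXEC): [IRQ0] PC=0: DEC 1 -> ACC=11
Event 24 (INT 0): INT 0 arrives: push (IRQ0, PC=1), enter IRQ0 at PC=0 (depth now 2)
Event 25 (EXEC): [IRQ0] PC=0: DEC 1 -> ACC=10
Event 26 (EXEC): [IRQ0] PC=1: INC 3 -> ACC=13
Event 27 (EXEC): [IRQ0] PC=2: IRET -> resume IRQ0 at PC=1 (depth now 1)
Event 28 (EXEC): [IRQ0] PC=1: INC 3 -> ACC=16
Event 29 (EXEC): [IRQ0] PC=2: IRET -> resume MAIN at PC=3 (depth now 0)
Event 30 (EXEC): [MAIN] PC=3: INC 4 -> ACC=20
Event 31 (EXEC): [MAIN] PC=4: HALT

Answer: 20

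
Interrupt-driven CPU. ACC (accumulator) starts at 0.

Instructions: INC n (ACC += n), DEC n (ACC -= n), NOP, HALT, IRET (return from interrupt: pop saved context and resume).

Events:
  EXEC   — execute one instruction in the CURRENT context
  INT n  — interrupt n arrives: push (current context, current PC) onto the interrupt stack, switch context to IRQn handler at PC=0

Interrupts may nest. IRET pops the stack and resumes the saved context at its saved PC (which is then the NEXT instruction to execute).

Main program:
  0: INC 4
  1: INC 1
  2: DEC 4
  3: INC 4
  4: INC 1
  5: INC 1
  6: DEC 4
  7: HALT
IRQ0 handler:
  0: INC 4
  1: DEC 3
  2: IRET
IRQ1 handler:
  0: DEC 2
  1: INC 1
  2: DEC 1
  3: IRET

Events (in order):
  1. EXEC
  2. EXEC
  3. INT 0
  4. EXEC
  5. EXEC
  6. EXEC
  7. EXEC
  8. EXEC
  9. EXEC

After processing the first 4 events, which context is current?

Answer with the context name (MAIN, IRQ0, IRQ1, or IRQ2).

Answer: IRQ0

Derivation:
Event 1 (EXEC): [MAIN] PC=0: INC 4 -> ACC=4
Event 2 (EXEC): [MAIN] PC=1: INC 1 -> ACC=5
Event 3 (INT 0): INT 0 arrives: push (MAIN, PC=2), enter IRQ0 at PC=0 (depth now 1)
Event 4 (EXEC): [IRQ0] PC=0: INC 4 -> ACC=9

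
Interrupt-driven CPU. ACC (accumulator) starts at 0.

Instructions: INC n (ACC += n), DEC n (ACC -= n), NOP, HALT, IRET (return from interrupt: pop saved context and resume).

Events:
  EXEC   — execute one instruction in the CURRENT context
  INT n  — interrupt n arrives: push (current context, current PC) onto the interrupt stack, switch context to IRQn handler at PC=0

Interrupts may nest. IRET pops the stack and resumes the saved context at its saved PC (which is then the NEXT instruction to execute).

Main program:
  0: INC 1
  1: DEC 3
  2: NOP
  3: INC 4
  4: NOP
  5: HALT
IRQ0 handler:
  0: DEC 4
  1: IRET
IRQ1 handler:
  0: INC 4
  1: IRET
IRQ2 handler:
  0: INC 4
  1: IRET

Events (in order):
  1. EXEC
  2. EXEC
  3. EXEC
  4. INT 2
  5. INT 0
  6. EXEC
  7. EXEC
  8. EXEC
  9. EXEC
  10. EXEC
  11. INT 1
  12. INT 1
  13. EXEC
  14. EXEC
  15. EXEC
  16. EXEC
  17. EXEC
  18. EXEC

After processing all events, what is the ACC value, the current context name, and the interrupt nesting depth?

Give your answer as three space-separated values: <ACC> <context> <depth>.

Event 1 (EXEC): [MAIN] PC=0: INC 1 -> ACC=1
Event 2 (EXEC): [MAIN] PC=1: DEC 3 -> ACC=-2
Event 3 (EXEC): [MAIN] PC=2: NOP
Event 4 (INT 2): INT 2 arrives: push (MAIN, PC=3), enter IRQ2 at PC=0 (depth now 1)
Event 5 (INT 0): INT 0 arrives: push (IRQ2, PC=0), enter IRQ0 at PC=0 (depth now 2)
Event 6 (EXEC): [IRQ0] PC=0: DEC 4 -> ACC=-6
Event 7 (EXEC): [IRQ0] PC=1: IRET -> resume IRQ2 at PC=0 (depth now 1)
Event 8 (EXEC): [IRQ2] PC=0: INC 4 -> ACC=-2
Event 9 (EXEC): [IRQ2] PC=1: IRET -> resume MAIN at PC=3 (depth now 0)
Event 10 (EXEC): [MAIN] PC=3: INC 4 -> ACC=2
Event 11 (INT 1): INT 1 arrives: push (MAIN, PC=4), enter IRQ1 at PC=0 (depth now 1)
Event 12 (INT 1): INT 1 arrives: push (IRQ1, PC=0), enter IRQ1 at PC=0 (depth now 2)
Event 13 (EXEC): [IRQ1] PC=0: INC 4 -> ACC=6
Event 14 (EXEC): [IRQ1] PC=1: IRET -> resume IRQ1 at PC=0 (depth now 1)
Event 15 (EXEC): [IRQ1] PC=0: INC 4 -> ACC=10
Event 16 (EXEC): [IRQ1] PC=1: IRET -> resume MAIN at PC=4 (depth now 0)
Event 17 (EXEC): [MAIN] PC=4: NOP
Event 18 (EXEC): [MAIN] PC=5: HALT

Answer: 10 MAIN 0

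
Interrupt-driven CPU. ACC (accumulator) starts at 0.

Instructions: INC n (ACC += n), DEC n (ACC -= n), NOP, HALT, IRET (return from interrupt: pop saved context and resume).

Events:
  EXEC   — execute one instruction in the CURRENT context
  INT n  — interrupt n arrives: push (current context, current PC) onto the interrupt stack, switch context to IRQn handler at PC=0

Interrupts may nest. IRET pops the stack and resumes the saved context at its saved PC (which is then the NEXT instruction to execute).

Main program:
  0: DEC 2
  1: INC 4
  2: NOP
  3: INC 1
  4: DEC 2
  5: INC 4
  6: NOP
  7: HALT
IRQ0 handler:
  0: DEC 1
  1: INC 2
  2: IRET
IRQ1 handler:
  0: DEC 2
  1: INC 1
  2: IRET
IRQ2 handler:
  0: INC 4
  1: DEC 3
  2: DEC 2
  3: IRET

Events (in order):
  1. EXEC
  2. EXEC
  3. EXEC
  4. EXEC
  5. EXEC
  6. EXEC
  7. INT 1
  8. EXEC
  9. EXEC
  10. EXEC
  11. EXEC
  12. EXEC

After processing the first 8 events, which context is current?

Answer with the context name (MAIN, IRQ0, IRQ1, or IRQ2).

Event 1 (EXEC): [MAIN] PC=0: DEC 2 -> ACC=-2
Event 2 (EXEC): [MAIN] PC=1: INC 4 -> ACC=2
Event 3 (EXEC): [MAIN] PC=2: NOP
Event 4 (EXEC): [MAIN] PC=3: INC 1 -> ACC=3
Event 5 (EXEC): [MAIN] PC=4: DEC 2 -> ACC=1
Event 6 (EXEC): [MAIN] PC=5: INC 4 -> ACC=5
Event 7 (INT 1): INT 1 arrives: push (MAIN, PC=6), enter IRQ1 at PC=0 (depth now 1)
Event 8 (EXEC): [IRQ1] PC=0: DEC 2 -> ACC=3

Answer: IRQ1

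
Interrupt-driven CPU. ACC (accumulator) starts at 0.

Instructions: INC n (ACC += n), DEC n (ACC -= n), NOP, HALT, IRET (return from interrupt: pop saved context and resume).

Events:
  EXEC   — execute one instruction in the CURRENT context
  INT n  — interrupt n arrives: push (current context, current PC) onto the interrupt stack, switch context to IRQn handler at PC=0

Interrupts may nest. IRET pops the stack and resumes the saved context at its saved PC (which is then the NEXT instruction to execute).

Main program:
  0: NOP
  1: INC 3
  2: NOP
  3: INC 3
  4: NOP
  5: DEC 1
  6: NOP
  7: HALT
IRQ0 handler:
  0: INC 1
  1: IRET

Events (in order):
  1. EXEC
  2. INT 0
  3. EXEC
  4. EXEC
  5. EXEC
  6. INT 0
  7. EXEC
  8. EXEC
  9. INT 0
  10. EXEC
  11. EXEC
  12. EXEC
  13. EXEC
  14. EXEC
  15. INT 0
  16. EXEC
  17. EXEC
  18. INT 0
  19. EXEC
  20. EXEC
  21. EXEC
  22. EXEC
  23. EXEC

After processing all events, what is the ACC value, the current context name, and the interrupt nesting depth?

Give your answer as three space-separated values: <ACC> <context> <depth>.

Event 1 (EXEC): [MAIN] PC=0: NOP
Event 2 (INT 0): INT 0 arrives: push (MAIN, PC=1), enter IRQ0 at PC=0 (depth now 1)
Event 3 (EXEC): [IRQ0] PC=0: INC 1 -> ACC=1
Event 4 (EXEC): [IRQ0] PC=1: IRET -> resume MAIN at PC=1 (depth now 0)
Event 5 (EXEC): [MAIN] PC=1: INC 3 -> ACC=4
Event 6 (INT 0): INT 0 arrives: push (MAIN, PC=2), enter IRQ0 at PC=0 (depth now 1)
Event 7 (EXEC): [IRQ0] PC=0: INC 1 -> ACC=5
Event 8 (EXEC): [IRQ0] PC=1: IRET -> resume MAIN at PC=2 (depth now 0)
Event 9 (INT 0): INT 0 arrives: push (MAIN, PC=2), enter IRQ0 at PC=0 (depth now 1)
Event 10 (EXEC): [IRQ0] PC=0: INC 1 -> ACC=6
Event 11 (EXEC): [IRQ0] PC=1: IRET -> resume MAIN at PC=2 (depth now 0)
Event 12 (EXEC): [MAIN] PC=2: NOP
Event 13 (EXEC): [MAIN] PC=3: INC 3 -> ACC=9
Event 14 (EXEC): [MAIN] PC=4: NOP
Event 15 (INT 0): INT 0 arrives: push (MAIN, PC=5), enter IRQ0 at PC=0 (depth now 1)
Event 16 (EXEC): [IRQ0] PC=0: INC 1 -> ACC=10
Event 17 (EXEC): [IRQ0] PC=1: IRET -> resume MAIN at PC=5 (depth now 0)
Event 18 (INT 0): INT 0 arrives: push (MAIN, PC=5), enter IRQ0 at PC=0 (depth now 1)
Event 19 (EXEC): [IRQ0] PC=0: INC 1 -> ACC=11
Event 20 (EXEC): [IRQ0] PC=1: IRET -> resume MAIN at PC=5 (depth now 0)
Event 21 (EXEC): [MAIN] PC=5: DEC 1 -> ACC=10
Event 22 (EXEC): [MAIN] PC=6: NOP
Event 23 (EXEC): [MAIN] PC=7: HALT

Answer: 10 MAIN 0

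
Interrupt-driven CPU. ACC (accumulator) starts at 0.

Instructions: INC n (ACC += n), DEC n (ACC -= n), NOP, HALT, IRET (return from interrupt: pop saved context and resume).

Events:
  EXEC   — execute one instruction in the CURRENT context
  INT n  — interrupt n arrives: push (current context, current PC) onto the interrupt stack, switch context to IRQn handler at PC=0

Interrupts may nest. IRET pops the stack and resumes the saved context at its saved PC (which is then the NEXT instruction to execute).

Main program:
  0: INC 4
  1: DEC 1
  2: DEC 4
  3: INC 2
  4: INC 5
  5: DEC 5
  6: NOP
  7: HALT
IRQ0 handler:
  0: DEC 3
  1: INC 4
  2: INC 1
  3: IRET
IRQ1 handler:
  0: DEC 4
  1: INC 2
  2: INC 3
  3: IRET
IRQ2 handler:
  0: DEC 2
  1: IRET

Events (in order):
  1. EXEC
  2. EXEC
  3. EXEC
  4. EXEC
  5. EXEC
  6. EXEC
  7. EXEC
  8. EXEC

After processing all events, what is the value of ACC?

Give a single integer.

Answer: 1

Derivation:
Event 1 (EXEC): [MAIN] PC=0: INC 4 -> ACC=4
Event 2 (EXEC): [MAIN] PC=1: DEC 1 -> ACC=3
Event 3 (EXEC): [MAIN] PC=2: DEC 4 -> ACC=-1
Event 4 (EXEC): [MAIN] PC=3: INC 2 -> ACC=1
Event 5 (EXEC): [MAIN] PC=4: INC 5 -> ACC=6
Event 6 (EXEC): [MAIN] PC=5: DEC 5 -> ACC=1
Event 7 (EXEC): [MAIN] PC=6: NOP
Event 8 (EXEC): [MAIN] PC=7: HALT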